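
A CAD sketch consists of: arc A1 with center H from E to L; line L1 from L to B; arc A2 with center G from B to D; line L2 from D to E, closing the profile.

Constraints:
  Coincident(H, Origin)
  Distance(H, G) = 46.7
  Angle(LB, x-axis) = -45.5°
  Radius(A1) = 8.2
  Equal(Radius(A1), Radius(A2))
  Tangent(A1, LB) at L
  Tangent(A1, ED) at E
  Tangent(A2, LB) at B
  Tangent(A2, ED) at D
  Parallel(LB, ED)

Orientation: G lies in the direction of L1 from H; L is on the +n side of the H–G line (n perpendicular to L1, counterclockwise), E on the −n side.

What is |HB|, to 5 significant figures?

47.414

The slot axis is L1's direction at -45.5°, so u = (cos -45.5°, sin -45.5°) = (0.70091, -0.71325) and n = (−sin -45.5°, cos -45.5°) = (0.71325, 0.70091). H is at the origin and G lies 46.7 along u from H, so G = 46.7·u = (32.732, -33.309). Tangency of A1 to both parallel lines with radius 8.2 puts L and E at H ± 8.2·n: L = (5.8487, 5.7475), E = (-5.8487, -5.7475). Equal radii place B and D the same way about G: B = G + 8.2·n = (38.581, -27.561), D = G − 8.2·n = (26.884, -39.056). Then |HB| = |B − H| = 47.414.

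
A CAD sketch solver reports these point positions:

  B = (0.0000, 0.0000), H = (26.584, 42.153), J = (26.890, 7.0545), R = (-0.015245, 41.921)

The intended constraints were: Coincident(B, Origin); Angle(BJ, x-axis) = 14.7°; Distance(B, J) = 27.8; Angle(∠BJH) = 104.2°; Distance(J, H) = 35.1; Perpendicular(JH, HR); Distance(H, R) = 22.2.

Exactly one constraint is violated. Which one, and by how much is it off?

Distance(H, R) = 22.2 — off by 4.40.

B = (0.00, 0.00) ✓; BJ at 14.70° ✓; |BJ| = 27.80 ✓; ∠BJH = 104.2° ✓; |JH| = 35.10 ✓; ∠(JH, HR) = 90.00° ✓; |HR| = 26.60 ✗.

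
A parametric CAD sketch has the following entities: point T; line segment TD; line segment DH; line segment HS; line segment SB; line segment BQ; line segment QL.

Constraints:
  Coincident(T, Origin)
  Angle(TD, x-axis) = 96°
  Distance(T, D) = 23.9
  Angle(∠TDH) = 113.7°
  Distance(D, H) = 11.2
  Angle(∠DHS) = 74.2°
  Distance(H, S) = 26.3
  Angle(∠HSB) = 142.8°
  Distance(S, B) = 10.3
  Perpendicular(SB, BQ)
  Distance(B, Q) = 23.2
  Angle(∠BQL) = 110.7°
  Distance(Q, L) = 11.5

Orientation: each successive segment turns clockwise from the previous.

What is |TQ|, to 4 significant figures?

12.34

T is at the origin; TD runs at 96.0° with length 23.9, so D = (-2.498, 23.77). ∠TDH = 113.7° gives DH at 29.70° from the x-axis; with |DH| = 11.2, H = (7.230, 29.32). ∠DHS = 74.2° gives HS at -76.10° from the x-axis; with |HS| = 26.3, S = (13.55, 3.788). ∠HSB = 142.8° gives SB at -113.3° from the x-axis; with |SB| = 10.3, B = (9.474, -5.672). SB ⟂ BQ, so BQ runs at 156.7°; with |BQ| = 23.2, Q = (-11.83, 3.505). Then |TQ| = |Q − T| = 12.34.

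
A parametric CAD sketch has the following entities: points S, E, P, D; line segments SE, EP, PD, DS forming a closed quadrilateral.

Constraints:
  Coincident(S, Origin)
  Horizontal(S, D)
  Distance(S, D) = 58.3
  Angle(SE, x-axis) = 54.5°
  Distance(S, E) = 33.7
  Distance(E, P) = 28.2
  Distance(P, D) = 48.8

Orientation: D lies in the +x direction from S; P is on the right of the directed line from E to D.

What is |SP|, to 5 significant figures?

9.5744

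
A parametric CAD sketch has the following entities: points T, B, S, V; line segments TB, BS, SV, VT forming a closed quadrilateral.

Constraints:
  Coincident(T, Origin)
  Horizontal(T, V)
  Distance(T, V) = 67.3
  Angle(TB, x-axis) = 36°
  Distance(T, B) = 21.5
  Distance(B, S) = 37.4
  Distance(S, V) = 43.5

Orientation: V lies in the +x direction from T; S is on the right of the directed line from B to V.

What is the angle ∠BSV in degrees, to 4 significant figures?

78.64°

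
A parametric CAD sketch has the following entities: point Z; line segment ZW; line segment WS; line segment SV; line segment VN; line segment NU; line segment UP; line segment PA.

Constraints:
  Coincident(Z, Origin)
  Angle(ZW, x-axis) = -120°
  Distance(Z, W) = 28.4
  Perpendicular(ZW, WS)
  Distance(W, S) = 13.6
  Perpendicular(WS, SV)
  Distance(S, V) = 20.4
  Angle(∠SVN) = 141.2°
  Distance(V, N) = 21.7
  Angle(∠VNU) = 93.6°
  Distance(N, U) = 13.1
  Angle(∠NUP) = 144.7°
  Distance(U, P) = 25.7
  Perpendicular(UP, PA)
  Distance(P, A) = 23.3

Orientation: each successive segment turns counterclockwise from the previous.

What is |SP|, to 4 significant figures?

33.34

Z is at the origin; ZW runs at -120.0° with length 28.4, so W = (-14.20, -24.60). ZW is perpendicular to WS, so WS runs at -30.00°; with |WS| = 13.6, S = (-2.422, -31.40). WS ⟂ SV, so SV runs at 60.00°; with |SV| = 20.4, V = (7.778, -13.73). ∠SVN = 141.2° gives VN at 98.80° from the x-axis; with |VN| = 21.7, N = (4.458, 7.716). ∠VNU = 93.6° gives NU at -174.8° from the x-axis; with |NU| = 13.1, U = (-8.588, 6.529). ∠NUP = 144.7° gives UP at -139.5° from the x-axis; with |UP| = 25.7, P = (-28.13, -10.16). Then |SP| = |P − S| = 33.34.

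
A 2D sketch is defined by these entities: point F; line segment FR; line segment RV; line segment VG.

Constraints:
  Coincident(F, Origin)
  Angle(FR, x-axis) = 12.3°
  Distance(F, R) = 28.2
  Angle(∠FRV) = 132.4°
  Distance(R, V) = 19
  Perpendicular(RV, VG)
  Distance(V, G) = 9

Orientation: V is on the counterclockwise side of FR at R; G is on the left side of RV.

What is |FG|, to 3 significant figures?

39.8

F is at the origin; FR runs at 12.3° with length 28.2, so R = 28.2·(cos 12.3°, sin 12.3°) = (27.6, 6.01). ∠FRV = 132.4°, so RV runs at 12.3° + (180° − 132.4°) = 59.9° from the x-axis; with |RV| = 19.0, V = R + 19.0·(cos 59.9°, sin 59.9°) = (37.1, 22.4). RV ⟂ VG; with |VG| = 9.0 on the left of RV, G = V + 9.0·(-0.865, 0.502) = (29.3, 27.0). Then |FG| = |G − F| = 39.8.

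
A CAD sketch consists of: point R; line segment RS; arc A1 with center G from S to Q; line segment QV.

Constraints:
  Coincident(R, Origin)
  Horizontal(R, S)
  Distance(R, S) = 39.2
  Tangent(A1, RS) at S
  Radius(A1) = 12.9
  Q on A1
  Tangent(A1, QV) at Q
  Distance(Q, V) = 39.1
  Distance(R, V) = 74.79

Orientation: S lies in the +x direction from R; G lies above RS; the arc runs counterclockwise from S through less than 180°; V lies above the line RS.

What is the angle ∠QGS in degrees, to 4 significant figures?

86.23°

Checks: |GQ| = 12.90 ✓; ∠(GQ, QV) = 90.00° ✓; |QV| = 39.10 ✓; |RV| = 74.79 ✓.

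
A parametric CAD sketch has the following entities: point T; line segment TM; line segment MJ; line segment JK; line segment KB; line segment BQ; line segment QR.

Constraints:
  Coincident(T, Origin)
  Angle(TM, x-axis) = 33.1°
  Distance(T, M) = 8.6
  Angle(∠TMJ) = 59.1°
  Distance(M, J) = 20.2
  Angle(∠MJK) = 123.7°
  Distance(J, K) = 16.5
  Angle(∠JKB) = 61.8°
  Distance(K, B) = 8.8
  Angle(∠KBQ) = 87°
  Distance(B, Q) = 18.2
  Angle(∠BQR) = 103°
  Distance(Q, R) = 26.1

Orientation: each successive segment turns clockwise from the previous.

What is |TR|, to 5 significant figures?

44.339

T is at the origin; TM runs at 33.1° with length 8.6, so M = (7.2044, 4.6965). ∠TMJ = 59.1° gives MJ at -87.800° from the x-axis; with |MJ| = 20.2, J = (7.9798, -15.489). ∠MJK = 123.7° gives JK at -144.10° from the x-axis; with |JK| = 16.5, K = (-5.3859, -25.164). ∠JKB = 61.8° gives KB at 97.700° from the x-axis; with |KB| = 8.8, B = (-6.5650, -16.443). ∠KBQ = 87.0° gives BQ at 4.7000° from the x-axis; with |BQ| = 18.2, Q = (11.574, -14.952). ∠BQR = 103.0° gives QR at -72.300° from the x-axis; with |QR| = 26.1, R = (19.509, -39.816). Then |TR| = |R − T| = 44.339.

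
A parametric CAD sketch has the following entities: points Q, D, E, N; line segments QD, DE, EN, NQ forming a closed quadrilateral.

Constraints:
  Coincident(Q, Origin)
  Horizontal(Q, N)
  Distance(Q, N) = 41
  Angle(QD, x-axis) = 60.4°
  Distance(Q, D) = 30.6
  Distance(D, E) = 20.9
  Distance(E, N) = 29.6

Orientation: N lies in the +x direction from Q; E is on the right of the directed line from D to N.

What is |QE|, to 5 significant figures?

13.391

Checks: |DE| = 20.90 ✓; |EN| = 29.60 ✓.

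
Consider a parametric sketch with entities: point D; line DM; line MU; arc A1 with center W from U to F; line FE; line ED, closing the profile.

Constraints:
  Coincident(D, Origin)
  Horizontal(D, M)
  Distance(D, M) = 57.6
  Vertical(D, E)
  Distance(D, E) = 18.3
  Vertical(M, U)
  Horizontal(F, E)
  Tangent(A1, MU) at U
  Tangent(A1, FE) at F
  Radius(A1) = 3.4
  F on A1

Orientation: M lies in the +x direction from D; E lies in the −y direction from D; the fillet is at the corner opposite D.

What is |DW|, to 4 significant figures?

56.21

D is at the origin; D and M share the same y with |DM| = 57.6 and M on the +x side, so M = (57.60, 0.000). DE is vertical with |DE| = 18.3 and E on the −y side, so E = (0.000, -18.30). The virtual corner opposite D is at (57.60, -18.30). A1 meets MU tangentially, so WU is at right angles to MU and A1 meets FE tangentially, so WF is at right angles to FE, with radius 3.4, so the center W sits 3.4 in from both sides at W = (54.20, -14.90). Then |DW| = |W − D| = 56.21.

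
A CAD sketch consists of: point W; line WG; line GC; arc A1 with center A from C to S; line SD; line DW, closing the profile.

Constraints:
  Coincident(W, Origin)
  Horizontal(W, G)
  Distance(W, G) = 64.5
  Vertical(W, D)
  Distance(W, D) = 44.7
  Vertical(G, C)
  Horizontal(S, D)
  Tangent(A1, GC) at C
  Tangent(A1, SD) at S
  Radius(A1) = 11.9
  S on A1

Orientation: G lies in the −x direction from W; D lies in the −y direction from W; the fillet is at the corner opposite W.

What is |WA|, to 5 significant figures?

61.989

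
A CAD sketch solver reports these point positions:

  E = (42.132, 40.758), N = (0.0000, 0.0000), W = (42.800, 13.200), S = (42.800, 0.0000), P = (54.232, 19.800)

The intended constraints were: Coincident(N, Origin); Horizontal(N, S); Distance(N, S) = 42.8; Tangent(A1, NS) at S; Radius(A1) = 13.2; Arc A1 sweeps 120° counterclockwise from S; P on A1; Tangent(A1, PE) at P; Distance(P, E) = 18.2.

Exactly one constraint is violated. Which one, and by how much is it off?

Distance(P, E) = 18.2 — off by 6.00.

N = (0.00, 0.00) ✓; N.y = 0.00, S.y = 0.00 ✓; |NS| = 42.80 ✓; ∠(WS, SN) = 90.00° ✓; |WS| = 13.20 ✓; bearing(W→P) − bearing(W→S) = 120.0° ✓; |WP| = 13.20 ✓; ∠(WP, PE) = 90.00° ✓; |PE| = 24.20 ✗.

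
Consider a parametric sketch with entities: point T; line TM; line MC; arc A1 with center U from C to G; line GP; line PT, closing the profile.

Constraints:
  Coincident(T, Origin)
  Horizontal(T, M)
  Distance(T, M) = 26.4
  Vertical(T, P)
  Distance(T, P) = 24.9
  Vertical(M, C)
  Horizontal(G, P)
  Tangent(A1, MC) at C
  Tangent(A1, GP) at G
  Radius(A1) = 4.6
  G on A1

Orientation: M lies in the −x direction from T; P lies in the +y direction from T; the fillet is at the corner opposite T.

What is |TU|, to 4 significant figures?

29.79

T is at the origin; TM is horizontal with |TM| = 26.4 and M on the −x side, so M = (-26.40, 0.000). TP is vertical with |TP| = 24.9 and P on the +y side, so P = (0.000, 24.90). The virtual corner opposite T is at (-26.40, 24.90). A1 meets MC tangentially, so UC is at right angles to MC and tangency of A1 to GP means the radius UG is perpendicular to GP, with radius 4.6, so the center U sits 4.6 in from both sides at U = (-21.80, 20.30). Then |TU| = |U − T| = 29.79.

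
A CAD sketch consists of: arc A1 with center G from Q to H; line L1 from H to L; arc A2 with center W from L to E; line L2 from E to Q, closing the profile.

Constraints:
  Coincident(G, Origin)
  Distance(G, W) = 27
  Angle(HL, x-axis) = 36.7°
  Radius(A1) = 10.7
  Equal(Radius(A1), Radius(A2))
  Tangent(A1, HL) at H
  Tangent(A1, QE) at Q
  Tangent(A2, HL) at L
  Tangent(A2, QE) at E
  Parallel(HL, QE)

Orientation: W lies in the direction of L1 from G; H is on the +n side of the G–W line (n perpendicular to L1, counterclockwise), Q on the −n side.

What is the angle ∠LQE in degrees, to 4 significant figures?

38.40°

The slot axis is L1's direction at 36.7°, so u = (cos 36.7°, sin 36.7°) = (0.8018, 0.5976) and n = (−sin 36.7°, cos 36.7°) = (-0.5976, 0.8018). G is at the origin and W lies 27.0 along u from G, so W = 27.0·u = (21.65, 16.14). Tangency of A1 to both parallel lines with radius 10.7 puts H and Q at G ± 10.7·n: H = (-6.395, 8.579), Q = (6.395, -8.579). Equal radii place L and E the same way about W: L = W + 10.7·n = (15.25, 24.71), E = W − 10.7·n = (28.04, 7.557). Then cos ∠LQE = QL·QE / (|QL||QE|), giving 38.40°.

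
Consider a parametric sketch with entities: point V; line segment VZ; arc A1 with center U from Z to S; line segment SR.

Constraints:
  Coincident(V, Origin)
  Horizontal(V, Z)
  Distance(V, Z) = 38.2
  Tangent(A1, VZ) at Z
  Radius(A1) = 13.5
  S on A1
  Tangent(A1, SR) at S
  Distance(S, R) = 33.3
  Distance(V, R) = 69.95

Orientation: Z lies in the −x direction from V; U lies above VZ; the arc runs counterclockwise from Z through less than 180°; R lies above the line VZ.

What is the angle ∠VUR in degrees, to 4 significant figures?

132.3°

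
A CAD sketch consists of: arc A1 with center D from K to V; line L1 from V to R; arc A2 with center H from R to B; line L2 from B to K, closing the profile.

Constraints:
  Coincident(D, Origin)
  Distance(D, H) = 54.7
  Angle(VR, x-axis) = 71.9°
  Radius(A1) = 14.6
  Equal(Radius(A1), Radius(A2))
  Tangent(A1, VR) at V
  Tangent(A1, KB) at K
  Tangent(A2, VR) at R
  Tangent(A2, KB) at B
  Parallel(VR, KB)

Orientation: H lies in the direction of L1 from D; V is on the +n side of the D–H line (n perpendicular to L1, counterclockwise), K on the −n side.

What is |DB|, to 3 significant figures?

56.6

Tangency of A1 to both parallel lines with radius 14.6 puts V and K at D ± 14.6·n: V = (-13.9, 4.54), K = (13.9, -4.54). Equal radii place R and B the same way about H: R = H + 14.6·n = (3.12, 56.5), B = H − 14.6·n = (30.9, 47.5). Then |DB| = |B − D| = 56.6.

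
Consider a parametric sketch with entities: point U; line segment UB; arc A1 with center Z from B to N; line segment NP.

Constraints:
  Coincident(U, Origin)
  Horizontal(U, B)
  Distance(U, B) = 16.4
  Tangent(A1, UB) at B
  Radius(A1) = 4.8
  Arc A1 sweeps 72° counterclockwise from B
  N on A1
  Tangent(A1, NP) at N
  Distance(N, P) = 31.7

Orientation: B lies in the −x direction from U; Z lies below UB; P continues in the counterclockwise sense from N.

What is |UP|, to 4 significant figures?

45.45

U is at the origin; UB is horizontal with |UB| = 16.4 and B on the −x side, so B = (-16.40, 0.000). Since A1 is tangent to UB there, ZB ⟂ UB, so Z = B + (0, -4.8) = (-16.40, -4.800). On A1, B sits at bearing 90° from Z; a 72° counterclockwise sweep puts N at bearing 162°, so N = Z + 4.8·(cos 162°, sin 162°) = (-20.97, -3.317). Tangency of A1 to NP means the radius ZN is perpendicular to NP, so NP runs along (−sin 162°, cos 162°); with |NP| = 31.7, P = (-30.76, -33.47). Then |UP| = |P − U| = 45.45.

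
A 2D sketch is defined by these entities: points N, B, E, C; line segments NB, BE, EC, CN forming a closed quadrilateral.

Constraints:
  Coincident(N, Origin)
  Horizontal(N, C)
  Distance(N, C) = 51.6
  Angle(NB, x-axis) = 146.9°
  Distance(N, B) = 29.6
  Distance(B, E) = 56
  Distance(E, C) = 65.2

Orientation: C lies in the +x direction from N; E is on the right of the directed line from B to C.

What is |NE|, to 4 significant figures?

35.60

Checks: |BE| = 56.00 ✓; |EC| = 65.20 ✓.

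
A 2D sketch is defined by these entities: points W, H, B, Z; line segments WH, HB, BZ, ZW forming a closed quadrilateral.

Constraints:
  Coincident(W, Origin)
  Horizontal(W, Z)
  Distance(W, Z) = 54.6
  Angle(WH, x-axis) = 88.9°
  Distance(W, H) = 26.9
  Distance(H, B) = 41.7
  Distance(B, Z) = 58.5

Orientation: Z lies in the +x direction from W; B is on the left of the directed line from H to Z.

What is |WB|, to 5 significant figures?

62.888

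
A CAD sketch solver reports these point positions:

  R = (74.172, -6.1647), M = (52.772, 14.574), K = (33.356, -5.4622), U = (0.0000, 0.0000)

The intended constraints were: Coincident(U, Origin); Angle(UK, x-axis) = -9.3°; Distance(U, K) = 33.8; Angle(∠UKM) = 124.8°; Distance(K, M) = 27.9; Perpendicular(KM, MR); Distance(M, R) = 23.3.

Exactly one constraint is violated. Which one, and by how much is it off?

Distance(M, R) = 23.3 — off by 6.50.

U = (0.00, 0.00) ✓; UK at -9.300° ✓; |UK| = 33.80 ✓; ∠UKM = 124.8° ✓; |KM| = 27.90 ✓; ∠(KM, MR) = 90.00° ✓; |MR| = 29.80 ✗.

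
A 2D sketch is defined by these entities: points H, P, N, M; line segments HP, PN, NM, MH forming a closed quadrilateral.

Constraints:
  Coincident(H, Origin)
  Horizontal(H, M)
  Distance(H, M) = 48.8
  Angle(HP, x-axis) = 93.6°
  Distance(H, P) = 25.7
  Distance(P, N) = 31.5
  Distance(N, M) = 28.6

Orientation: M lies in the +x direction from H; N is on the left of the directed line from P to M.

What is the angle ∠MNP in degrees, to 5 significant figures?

140.45°

H is at the origin; H and M share the same y with |HM| = 48.8 and M in +x, so M = (48.8, 0). HP runs at 93.6° with |HP| = 25.7, so P = (-1.6137, 25.649). N is determined by |PN| = 31.5 and |NM| = 28.6 together: it lies at the intersection of circle(P, 31.5) and circle(M, 28.6). With |PM| = 56.563, the foot of the radical line on PM is 29.822 from P and the perpendicular offset is √(31.5² − 29.822²) = 10.143. Taking the left-of-PM solution: N = (29.566, 21.166).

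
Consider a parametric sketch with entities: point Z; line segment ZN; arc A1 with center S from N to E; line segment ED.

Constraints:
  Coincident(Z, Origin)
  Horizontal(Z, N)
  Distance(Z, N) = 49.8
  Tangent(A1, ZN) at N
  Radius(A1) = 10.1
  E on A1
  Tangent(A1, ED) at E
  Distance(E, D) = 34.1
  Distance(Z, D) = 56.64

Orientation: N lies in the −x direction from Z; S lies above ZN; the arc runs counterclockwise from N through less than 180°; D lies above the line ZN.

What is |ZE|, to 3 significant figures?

40.8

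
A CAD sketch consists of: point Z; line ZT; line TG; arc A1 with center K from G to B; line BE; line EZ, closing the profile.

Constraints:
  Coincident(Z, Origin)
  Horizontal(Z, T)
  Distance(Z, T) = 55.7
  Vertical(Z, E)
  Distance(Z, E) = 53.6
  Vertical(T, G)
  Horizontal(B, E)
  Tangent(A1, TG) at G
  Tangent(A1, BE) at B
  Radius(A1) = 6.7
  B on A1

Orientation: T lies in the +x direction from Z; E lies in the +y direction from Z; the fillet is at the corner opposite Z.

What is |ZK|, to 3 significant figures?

67.8

Z and E share the same x with |ZE| = 53.6 and E on the +y side, so E = (0.00, 53.6). The virtual corner opposite Z is at (55.7, 53.6). The tangent condition forces KG to be normal to TG and the tangent condition forces KB to be normal to BE, with radius 6.7, so the center K sits 6.7 in from both sides at K = (49.0, 46.9). Then |ZK| = |K − Z| = 67.8.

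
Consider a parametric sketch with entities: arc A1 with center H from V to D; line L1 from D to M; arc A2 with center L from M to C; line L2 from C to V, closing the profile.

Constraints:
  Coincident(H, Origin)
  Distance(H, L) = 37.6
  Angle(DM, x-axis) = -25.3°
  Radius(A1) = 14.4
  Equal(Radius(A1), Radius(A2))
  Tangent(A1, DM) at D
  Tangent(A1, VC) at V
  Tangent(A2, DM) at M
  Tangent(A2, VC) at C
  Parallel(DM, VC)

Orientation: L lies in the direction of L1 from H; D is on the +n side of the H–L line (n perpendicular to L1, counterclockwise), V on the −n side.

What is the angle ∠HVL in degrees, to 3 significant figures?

69.0°

The slot axis is L1's direction at -25.3°, so u = (cos -25.3°, sin -25.3°) = (0.904, -0.427) and n = (−sin -25.3°, cos -25.3°) = (0.427, 0.904). H is at the origin and L lies 37.6 along u from H, so L = 37.6·u = (34.0, -16.1). Tangency of A1 to both parallel lines with radius 14.4 puts D and V at H ± 14.4·n: D = (6.15, 13.0), V = (-6.15, -13.0). Then cos ∠HVL = VH·VL / (|VH||VL|), giving 69.0°.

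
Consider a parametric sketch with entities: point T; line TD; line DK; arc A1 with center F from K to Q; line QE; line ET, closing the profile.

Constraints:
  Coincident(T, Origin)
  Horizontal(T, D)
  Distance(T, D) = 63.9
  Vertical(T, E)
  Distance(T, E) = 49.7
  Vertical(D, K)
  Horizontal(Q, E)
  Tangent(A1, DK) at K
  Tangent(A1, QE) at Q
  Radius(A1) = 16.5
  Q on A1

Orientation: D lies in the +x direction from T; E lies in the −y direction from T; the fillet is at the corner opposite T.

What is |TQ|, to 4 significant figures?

68.68

T is at the origin; T and D share the same y with |TD| = 63.9 and D on the +x side, so D = (63.90, 0.000). T and E share the same x with |TE| = 49.7 and E on the −y side, so E = (0.000, -49.70). The virtual corner opposite T is at (63.90, -49.70). A1 meets DK tangentially, so FK is at right angles to DK and the tangent condition forces FQ to be normal to QE, with radius 16.5, so the center F sits 16.5 in from both sides at F = (47.40, -33.20). That places the tangent points at K = (63.90, -33.20) on DK and Q = (47.40, -49.70) on QE. Then |TQ| = |Q − T| = 68.68.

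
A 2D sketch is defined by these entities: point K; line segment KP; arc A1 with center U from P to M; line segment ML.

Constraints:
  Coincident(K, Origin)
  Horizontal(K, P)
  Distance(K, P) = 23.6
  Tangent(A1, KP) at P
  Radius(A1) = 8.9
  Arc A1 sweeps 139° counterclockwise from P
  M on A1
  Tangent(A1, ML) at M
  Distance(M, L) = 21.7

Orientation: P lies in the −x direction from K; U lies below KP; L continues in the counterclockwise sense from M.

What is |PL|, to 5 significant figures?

31.659

K is at the origin; K and P share the same y with |KP| = 23.6 and P on the −x side, so P = (-23.600, 0.0000). Tangency of A1 to KP means the radius UP is perpendicular to KP, so U = P + (0, -8.9) = (-23.600, -8.9000). On A1, P sits at bearing 90° from U; a 139° counterclockwise sweep puts M at bearing 229°, so M = U + 8.9·(cos 229°, sin 229°) = (-29.439, -15.617). Tangency of A1 to ML means the radius UM is perpendicular to ML, so ML runs along (−sin 229°, cos 229°); with |ML| = 21.7, L = (-13.062, -29.853). Then |PL| = |L − P| = 31.659.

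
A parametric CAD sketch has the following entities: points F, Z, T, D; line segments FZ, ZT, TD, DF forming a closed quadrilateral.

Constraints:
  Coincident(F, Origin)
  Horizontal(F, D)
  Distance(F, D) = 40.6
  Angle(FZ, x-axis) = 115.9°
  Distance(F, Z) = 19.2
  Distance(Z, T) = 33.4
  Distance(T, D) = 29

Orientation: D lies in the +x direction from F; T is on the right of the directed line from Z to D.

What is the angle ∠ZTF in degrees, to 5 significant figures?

17.061°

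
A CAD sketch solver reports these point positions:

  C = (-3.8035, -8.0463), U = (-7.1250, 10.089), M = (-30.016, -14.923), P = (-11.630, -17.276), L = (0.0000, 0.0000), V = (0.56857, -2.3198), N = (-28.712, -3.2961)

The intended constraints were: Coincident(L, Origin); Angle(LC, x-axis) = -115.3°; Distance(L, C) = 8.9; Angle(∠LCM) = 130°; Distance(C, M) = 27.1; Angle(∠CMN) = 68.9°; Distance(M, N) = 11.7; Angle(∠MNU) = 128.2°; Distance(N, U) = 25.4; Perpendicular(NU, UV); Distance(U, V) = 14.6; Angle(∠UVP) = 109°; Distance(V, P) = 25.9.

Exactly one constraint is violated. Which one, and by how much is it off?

Distance(V, P) = 25.9 — off by 6.60.

L = (0.00, 0.00) ✓; LC at -115.3° ✓; |LC| = 8.900 ✓; ∠LCM = 130.0° ✓; |CM| = 27.10 ✓; ∠CMN = 68.90° ✓; |MN| = 11.70 ✓; ∠MNU = 128.2° ✓; |NU| = 25.40 ✓; ∠(NU, UV) = 90.00° ✓; |UV| = 14.60 ✓; ∠UVP = 109.0° ✓; |VP| = 19.30 ✗.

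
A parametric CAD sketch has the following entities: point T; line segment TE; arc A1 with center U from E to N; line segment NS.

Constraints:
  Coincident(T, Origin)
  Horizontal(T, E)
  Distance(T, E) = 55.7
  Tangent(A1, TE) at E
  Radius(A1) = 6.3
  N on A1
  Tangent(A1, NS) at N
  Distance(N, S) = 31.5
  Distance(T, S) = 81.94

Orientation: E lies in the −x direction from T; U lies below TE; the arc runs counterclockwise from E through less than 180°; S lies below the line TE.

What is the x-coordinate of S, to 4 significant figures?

-75.65

T is at the origin; T and E share the same y with |TE| = 55.7 and E on the −x side, so E = (-55.70, 0.000). Since A1 is tangent to TE there, UE ⟂ TE, so U = E + (0, -6.3) = (-55.70, -6.300). Since UN ⟂ NS (tangency), |US| = √(6.3² + 31.5²) = 32.12 regardless of where N sits on A1. So S lies on both circle(T, 81.94) and circle(U, 32.12); the below-TE intersection is S = (-75.65, -31.48). N is the foot of the tangent from S: N = (-61.31, -3.431).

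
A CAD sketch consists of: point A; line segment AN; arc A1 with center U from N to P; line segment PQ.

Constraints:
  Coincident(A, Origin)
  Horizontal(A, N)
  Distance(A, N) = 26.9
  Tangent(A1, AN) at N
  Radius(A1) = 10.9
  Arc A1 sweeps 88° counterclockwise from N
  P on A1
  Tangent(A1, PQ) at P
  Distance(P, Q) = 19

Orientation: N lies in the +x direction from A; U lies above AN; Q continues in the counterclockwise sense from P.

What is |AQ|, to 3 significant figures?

48.5

A is at the origin; A and N share the same y with |AN| = 26.9 and N on the +x side, so N = (26.9, 0.00). Tangency of A1 to AN means the radius UN is perpendicular to AN, so U = N + (0, 10.9) = (26.9, 10.9). On A1, N sits at bearing -90° from U; an 88° counterclockwise sweep puts P at bearing -2°, so P = U + 10.9·(cos -2°, sin -2°) = (37.8, 10.5). A1 meets PQ tangentially, so UP is at right angles to PQ, so PQ runs along (−sin -2°, cos -2°); with |PQ| = 19.0, Q = (38.5, 29.5). Then |AQ| = |Q − A| = 48.5.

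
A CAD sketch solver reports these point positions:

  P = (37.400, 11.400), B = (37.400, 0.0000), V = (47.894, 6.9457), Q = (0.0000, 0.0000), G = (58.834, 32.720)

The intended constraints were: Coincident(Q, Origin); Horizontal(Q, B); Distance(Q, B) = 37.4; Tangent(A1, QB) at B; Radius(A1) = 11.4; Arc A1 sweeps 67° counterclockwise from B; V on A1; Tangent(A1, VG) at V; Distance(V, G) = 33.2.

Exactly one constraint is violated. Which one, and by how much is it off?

Distance(V, G) = 33.2 — off by 5.20.

Q = (0.00, 0.00) ✓; Q.y = 0.00, B.y = 0.00 ✓; |QB| = 37.40 ✓; ∠(PB, BQ) = 90.00° ✓; |PB| = 11.40 ✓; bearing(P→V) − bearing(P→B) = 67.00° ✓; |PV| = 11.40 ✓; ∠(PV, VG) = 90.00° ✓; |VG| = 28.00 ✗.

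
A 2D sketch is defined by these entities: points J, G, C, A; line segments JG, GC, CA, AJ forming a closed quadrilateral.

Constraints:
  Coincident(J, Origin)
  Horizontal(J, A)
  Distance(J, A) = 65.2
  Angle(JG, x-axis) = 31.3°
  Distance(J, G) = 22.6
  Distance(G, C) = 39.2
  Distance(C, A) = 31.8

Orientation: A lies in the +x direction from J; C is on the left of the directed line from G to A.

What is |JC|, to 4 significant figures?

61.77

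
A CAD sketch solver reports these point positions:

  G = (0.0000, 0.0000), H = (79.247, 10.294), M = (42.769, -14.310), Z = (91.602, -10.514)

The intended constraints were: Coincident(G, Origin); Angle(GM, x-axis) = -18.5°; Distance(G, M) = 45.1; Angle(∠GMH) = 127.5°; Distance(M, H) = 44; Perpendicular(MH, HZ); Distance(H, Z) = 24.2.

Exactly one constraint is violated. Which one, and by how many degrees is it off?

Perpendicular(MH, HZ) — off by 3.30°.

G = (0.00, 0.00) ✓; GM at -18.50° ✓; |GM| = 45.10 ✓; ∠GMH = 127.5° ✓; |MH| = 44.00 ✓; ∠(MH, HZ) = 93.30° ✗; |HZ| = 24.20 ✓.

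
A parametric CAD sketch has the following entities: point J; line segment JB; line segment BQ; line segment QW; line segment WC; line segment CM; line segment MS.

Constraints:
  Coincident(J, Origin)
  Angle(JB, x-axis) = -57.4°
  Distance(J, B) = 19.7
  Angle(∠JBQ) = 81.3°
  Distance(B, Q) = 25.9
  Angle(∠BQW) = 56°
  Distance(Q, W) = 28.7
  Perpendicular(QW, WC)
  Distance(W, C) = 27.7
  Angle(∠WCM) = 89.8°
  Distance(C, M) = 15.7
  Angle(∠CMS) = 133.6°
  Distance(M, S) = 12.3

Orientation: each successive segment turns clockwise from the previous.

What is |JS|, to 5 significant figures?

26.612

J is at the origin; JB runs at -57.4° with length 19.7, so B = (10.614, -16.596). ∠JBQ = 81.3° gives BQ at -156.10° from the x-axis; with |BQ| = 25.9, Q = (-13.065, -27.089). ∠BQW = 56.0° gives QW at 79.900° from the x-axis; with |QW| = 28.7, W = (-8.0324, 1.1658). QW is perpendicular to WC, so WC runs at -10.100°; with |WC| = 27.7, C = (19.238, -3.6919). ∠WCM = 89.8° gives CM at -100.30° from the x-axis; with |CM| = 15.7, M = (16.431, -19.139). ∠CMS = 133.6° gives MS at -146.70° from the x-axis; with |MS| = 12.3, S = (6.1507, -25.892). Then |JS| = |S − J| = 26.612.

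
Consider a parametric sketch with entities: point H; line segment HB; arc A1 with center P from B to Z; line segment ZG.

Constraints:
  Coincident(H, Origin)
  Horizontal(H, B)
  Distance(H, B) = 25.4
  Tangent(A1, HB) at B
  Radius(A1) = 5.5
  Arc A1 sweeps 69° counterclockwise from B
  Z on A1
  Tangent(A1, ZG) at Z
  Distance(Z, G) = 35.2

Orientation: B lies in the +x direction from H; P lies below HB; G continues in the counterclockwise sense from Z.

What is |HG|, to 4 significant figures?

37.19

H is at the origin; H and B share the same y with |HB| = 25.4 and B on the +x side, so B = (25.40, 0.000). A1 meets HB tangentially, so PB is at right angles to HB, so P = B + (0, -5.5) = (25.40, -5.500). On A1, B sits at bearing 90° from P; a 69° counterclockwise sweep puts Z at bearing 159°, so Z = P + 5.5·(cos 159°, sin 159°) = (20.27, -3.529). Since A1 is tangent to ZG there, PZ ⟂ ZG, so ZG runs along (−sin 159°, cos 159°); with |ZG| = 35.2, G = (7.651, -36.39). Then |HG| = |G − H| = 37.19.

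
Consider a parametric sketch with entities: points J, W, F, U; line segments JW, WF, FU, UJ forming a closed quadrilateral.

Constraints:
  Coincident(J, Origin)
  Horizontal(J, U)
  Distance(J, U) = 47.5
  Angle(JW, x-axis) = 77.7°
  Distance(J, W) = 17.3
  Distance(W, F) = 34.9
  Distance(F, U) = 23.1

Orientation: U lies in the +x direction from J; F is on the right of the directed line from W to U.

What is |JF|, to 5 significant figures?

28.129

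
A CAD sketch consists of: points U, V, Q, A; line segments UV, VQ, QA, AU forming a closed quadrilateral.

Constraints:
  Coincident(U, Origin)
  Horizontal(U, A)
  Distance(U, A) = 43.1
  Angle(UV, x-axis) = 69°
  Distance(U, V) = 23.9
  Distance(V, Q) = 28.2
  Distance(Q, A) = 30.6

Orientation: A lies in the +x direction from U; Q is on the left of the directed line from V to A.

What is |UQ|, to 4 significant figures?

46.51

Checks: |VQ| = 28.20 ✓; |QA| = 30.60 ✓.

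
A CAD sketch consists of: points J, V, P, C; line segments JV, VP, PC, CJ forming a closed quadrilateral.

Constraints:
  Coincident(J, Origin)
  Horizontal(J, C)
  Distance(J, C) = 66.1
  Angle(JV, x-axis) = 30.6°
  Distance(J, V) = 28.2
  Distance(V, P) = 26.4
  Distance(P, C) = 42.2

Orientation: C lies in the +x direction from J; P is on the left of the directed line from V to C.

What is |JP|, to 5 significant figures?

53.888

Checks: |VP| = 26.40 ✓; |PC| = 42.20 ✓.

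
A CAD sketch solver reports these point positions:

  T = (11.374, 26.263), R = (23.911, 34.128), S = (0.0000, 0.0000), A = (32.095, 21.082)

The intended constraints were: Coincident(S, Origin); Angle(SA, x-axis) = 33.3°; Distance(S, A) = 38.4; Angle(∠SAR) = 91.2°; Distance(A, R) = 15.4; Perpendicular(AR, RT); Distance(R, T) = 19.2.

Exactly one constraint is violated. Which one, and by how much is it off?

Distance(R, T) = 19.2 — off by 4.40.

S = (0.00, 0.00) ✓; SA at 33.30° ✓; |SA| = 38.40 ✓; ∠SAR = 91.20° ✓; |AR| = 15.40 ✓; ∠(AR, RT) = 90.00° ✓; |RT| = 14.80 ✗.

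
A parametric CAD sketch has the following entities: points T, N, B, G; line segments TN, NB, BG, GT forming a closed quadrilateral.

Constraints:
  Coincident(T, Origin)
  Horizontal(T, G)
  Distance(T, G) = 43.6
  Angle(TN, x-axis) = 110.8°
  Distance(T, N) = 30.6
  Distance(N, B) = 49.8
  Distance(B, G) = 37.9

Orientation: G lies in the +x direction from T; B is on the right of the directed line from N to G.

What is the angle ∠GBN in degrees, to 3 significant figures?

88.0°

Checks: |NB| = 49.80 ✓; |BG| = 37.90 ✓.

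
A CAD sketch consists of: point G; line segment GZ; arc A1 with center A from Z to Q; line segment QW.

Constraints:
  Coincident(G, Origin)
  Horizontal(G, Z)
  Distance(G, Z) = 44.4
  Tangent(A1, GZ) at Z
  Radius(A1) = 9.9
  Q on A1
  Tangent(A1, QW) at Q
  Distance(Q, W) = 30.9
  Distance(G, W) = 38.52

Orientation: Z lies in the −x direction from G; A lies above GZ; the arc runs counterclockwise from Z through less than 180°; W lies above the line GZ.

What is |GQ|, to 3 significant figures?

36.1

Checks: |AQ| = 9.900 ✓; ∠(AQ, QW) = 90.00° ✓; |QW| = 30.90 ✓; |GW| = 38.52 ✓.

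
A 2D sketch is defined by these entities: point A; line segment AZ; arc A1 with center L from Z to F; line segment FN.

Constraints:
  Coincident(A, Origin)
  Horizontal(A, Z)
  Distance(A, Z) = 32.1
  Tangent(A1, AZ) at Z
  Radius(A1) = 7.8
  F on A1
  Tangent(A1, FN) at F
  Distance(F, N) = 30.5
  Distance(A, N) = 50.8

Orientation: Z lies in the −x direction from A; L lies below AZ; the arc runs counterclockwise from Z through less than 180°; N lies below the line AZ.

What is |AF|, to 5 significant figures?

40.834

Checks: |LF| = 7.800 ✓; ∠(LF, FN) = 90.00° ✓; |FN| = 30.50 ✓; |AN| = 50.80 ✓.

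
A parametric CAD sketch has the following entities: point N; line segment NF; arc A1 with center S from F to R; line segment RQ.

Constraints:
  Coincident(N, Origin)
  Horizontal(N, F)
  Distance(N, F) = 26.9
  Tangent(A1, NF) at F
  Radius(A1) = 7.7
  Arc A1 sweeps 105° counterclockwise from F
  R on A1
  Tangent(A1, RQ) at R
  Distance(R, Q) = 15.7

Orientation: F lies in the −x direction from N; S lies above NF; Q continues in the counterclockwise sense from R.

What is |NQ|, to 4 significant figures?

34.23

N is at the origin; NF is horizontal with |NF| = 26.9 and F on the −x side, so F = (-26.90, 0.000). The tangent condition forces SF to be normal to NF, so S = F + (0, 7.7) = (-26.90, 7.700). On A1, F sits at bearing -90° from S; a 105° counterclockwise sweep puts R at bearing 15°, so R = S + 7.7·(cos 15°, sin 15°) = (-19.46, 9.693). The tangent condition forces SR to be normal to RQ, so RQ runs along (−sin 15°, cos 15°); with |RQ| = 15.7, Q = (-23.53, 24.86). Then |NQ| = |Q − N| = 34.23.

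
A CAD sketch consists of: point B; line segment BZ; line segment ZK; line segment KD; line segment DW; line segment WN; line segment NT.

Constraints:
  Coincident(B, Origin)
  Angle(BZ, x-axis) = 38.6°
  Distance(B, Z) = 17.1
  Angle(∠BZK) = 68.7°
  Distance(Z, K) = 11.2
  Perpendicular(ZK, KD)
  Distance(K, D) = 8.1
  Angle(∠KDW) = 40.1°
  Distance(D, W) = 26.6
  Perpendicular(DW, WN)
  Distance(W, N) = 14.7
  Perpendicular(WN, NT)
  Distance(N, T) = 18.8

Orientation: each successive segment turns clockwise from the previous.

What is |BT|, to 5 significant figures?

25.826

B is at the origin; BZ runs at 38.6° with length 17.1, so Z = (13.364, 10.668). ∠BZK = 68.7° gives ZK at -72.700° from the x-axis; with |ZK| = 11.2, K = (16.695, -0.024980). The perpendicularity gives KD at right angles to ZK, so KD runs at -162.70°; with |KD| = 8.1, D = (8.9610, -2.4337). ∠KDW = 40.1° gives DW at 57.400° from the x-axis; with |DW| = 26.6, W = (23.292, 19.976). The perpendicularity gives WN at right angles to DW, so WN runs at -32.600°; with |WN| = 14.7, N = (35.676, 12.056). WN ⟂ NT, so NT runs at -122.60°; with |NT| = 18.8, T = (25.547, -3.7825). Then |BT| = |T − B| = 25.826.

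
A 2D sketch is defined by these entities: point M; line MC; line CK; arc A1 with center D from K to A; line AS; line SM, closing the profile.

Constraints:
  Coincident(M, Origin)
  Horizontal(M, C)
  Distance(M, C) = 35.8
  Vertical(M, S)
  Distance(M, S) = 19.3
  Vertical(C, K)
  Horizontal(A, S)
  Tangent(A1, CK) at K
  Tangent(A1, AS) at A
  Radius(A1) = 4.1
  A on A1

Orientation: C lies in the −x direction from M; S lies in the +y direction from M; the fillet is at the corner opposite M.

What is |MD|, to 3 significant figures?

35.2

M is at the origin; MC is horizontal with |MC| = 35.8 and C on the −x side, so C = (-35.8, 0.00). M and S share the same x with |MS| = 19.3 and S on the +y side, so S = (0.00, 19.3). The virtual corner opposite M is at (-35.8, 19.3). A1 meets CK tangentially, so DK is at right angles to CK and since A1 is tangent to AS there, DA ⟂ AS, with radius 4.1, so the center D sits 4.1 in from both sides at D = (-31.7, 15.2). Then |MD| = |D − M| = 35.2.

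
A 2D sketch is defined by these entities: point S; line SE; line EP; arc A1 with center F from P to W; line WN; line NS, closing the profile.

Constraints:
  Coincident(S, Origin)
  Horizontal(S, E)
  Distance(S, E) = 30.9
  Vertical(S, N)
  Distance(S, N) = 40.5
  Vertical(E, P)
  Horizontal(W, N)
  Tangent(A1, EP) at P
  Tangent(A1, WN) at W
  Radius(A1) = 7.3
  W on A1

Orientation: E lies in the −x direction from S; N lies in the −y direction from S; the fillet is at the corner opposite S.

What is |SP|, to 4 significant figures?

45.35

S is at the origin; SE is horizontal with |SE| = 30.9 and E on the −x side, so E = (-30.90, 0.000). S and N share the same x with |SN| = 40.5 and N on the −y side, so N = (0.000, -40.50). The virtual corner opposite S is at (-30.90, -40.50). Since A1 is tangent to EP there, FP ⟂ EP and A1 meets WN tangentially, so FW is at right angles to WN, with radius 7.3, so the center F sits 7.3 in from both sides at F = (-23.60, -33.20). That places the tangent points at P = (-30.90, -33.20) on EP and W = (-23.60, -40.50) on WN. Then |SP| = |P − S| = 45.35.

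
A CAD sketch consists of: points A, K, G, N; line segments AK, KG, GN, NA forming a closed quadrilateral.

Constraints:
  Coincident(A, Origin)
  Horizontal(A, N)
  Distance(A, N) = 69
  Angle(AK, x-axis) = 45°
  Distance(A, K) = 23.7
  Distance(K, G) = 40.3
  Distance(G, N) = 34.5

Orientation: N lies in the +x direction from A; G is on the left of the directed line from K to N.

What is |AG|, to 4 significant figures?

62.70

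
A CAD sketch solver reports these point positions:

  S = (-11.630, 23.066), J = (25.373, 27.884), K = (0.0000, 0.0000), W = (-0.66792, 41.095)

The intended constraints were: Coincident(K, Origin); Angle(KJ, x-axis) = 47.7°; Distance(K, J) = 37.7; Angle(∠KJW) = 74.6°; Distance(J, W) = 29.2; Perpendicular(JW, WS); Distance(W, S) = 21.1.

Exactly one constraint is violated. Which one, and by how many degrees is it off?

Perpendicular(JW, WS) — off by 4.40°.

K = (0.00, 0.00) ✓; KJ at 47.70° ✓; |KJ| = 37.70 ✓; ∠KJW = 74.60° ✓; |JW| = 29.20 ✓; ∠(JW, WS) = 85.60° ✗; |WS| = 21.10 ✓.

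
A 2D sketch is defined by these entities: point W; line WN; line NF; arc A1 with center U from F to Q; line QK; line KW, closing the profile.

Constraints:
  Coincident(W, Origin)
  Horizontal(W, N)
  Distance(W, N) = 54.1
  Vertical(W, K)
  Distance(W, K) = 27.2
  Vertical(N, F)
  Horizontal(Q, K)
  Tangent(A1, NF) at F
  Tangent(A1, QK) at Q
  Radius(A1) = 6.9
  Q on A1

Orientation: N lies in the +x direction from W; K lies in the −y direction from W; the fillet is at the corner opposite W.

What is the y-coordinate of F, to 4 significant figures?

-20.30

The virtual corner opposite W is at (54.10, -27.20). A1 meets NF tangentially, so UF is at right angles to NF and A1 meets QK tangentially, so UQ is at right angles to QK, with radius 6.9, so the center U sits 6.9 in from both sides at U = (47.20, -20.30). That places the tangent points at F = (54.10, -20.30) on NF and Q = (47.20, -27.20) on QK. So F.y = -20.30.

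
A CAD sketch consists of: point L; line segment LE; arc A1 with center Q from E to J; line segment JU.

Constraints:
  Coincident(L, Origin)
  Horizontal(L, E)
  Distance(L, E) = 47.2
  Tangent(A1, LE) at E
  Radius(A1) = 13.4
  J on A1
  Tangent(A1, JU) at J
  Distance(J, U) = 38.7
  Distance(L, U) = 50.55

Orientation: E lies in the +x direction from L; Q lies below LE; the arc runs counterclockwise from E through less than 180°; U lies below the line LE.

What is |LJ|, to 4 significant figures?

35.70

L is at the origin; L and E share the same y with |LE| = 47.2 and E on the +x side, so E = (47.20, 0.000). Tangency of A1 to LE means the radius QE is perpendicular to LE, so Q = E + (0, -13.4) = (47.20, -13.40). Since QJ ⟂ JU (tangency), |QU| = √(13.4² + 38.7²) = 40.95 regardless of where J sits on A1. So U lies on both circle(L, 50.55) and circle(Q, 40.95); the below-LE intersection is U = (21.86, -45.58). J is the foot of the tangent from U: J = (34.54, -9.011).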